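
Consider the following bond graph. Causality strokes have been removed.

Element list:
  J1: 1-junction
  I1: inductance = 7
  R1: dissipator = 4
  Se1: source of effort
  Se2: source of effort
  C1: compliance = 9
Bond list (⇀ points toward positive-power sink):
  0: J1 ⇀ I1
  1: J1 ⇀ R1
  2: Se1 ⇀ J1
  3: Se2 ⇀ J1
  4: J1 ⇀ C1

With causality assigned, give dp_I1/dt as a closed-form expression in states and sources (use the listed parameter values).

β2 stroke at J1  (Se1 fixes effort; stroke away)
β3 stroke at J1  (Se2 (Se) sets effort on bond)
β0 stroke at I1  (I1 outputs flow p/I1)
β1 stroke at J1  (J1: bond 0 brought flow, rest push out)
β4 stroke at J1  (J1 flow already set via bond 0)

dp_I1/dt = E_Se1 + E_Se2 - 4*p_I1/7 - q_C1/9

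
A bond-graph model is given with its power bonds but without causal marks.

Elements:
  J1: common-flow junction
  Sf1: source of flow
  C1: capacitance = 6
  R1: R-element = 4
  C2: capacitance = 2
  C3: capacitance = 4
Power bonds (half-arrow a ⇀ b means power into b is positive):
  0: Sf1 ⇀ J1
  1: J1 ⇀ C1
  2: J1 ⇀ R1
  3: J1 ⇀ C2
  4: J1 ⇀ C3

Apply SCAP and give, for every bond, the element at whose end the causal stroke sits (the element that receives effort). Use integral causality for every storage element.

#0 →Sf1
#1 →J1
#2 →J1
#3 →J1
#4 →J1

bond 0 →Sf1  (Sf1 fixes flow; stroke at Sf1)
bond 1 →J1  (J1: bond 0 brought flow, rest push out)
bond 2 →J1  (J1 flow already set via bond 0)
bond 3 →J1  (J1 flow already set via bond 0)
bond 4 →J1  (common-f at J1 fixed by 0)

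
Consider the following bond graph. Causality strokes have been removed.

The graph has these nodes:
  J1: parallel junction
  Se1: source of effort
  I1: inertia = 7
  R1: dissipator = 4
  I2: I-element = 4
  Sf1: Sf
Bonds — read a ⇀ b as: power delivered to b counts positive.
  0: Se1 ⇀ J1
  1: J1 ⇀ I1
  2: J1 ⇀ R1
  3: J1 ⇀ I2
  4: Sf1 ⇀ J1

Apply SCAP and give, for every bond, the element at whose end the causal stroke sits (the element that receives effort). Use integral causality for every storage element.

β0 stroke→J1
β1 stroke→I1
β2 stroke→R1
β3 stroke→I2
β4 stroke→Sf1

b0 →J1  (Se1: effort source, stroke at far end)
b4 →Sf1  (Sf1 (Sf) sets flow on bond)
b1 →I1  (J1: bond 0 brought effort, rest push out)
b2 →R1  (common-e at J1 fixed by 0)
b3 →I2  (0-jn J1 has e-setter on 0)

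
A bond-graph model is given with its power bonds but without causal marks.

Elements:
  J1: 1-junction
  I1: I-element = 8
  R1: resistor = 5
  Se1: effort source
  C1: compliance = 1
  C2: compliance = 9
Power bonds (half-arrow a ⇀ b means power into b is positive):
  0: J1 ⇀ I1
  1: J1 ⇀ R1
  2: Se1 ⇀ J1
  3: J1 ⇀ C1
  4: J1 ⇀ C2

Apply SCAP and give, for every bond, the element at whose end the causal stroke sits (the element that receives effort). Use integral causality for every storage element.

bond 2 stroke at J1  (source Se1 imposes e)
bond 0 stroke at I1  (I1: I, integral causality)
bond 1 stroke at J1  (J1: bond 0 brought flow, rest push out)
bond 3 stroke at J1  (J1: bond 0 brought flow, rest push out)
bond 4 stroke at J1  (1-jn J1 has f-setter on 0)

bond 0 stroke at I1
bond 1 stroke at J1
bond 2 stroke at J1
bond 3 stroke at J1
bond 4 stroke at J1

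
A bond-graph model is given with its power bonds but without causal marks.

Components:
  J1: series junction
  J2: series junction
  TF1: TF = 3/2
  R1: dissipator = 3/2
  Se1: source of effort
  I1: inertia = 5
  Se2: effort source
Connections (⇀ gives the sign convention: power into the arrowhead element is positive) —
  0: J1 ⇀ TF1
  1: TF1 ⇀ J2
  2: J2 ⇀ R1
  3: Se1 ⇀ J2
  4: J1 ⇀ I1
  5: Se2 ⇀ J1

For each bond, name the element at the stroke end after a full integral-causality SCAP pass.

b0 stroke at J1
b1 stroke at TF1
b2 stroke at J2
b3 stroke at J2
b4 stroke at I1
b5 stroke at J1

β3 stroke at J2  (source Se1 imposes e)
β5 stroke at J1  (source Se2 imposes e)
β4 stroke at I1  (prefer integral on I1)
β0 stroke at J1  (J1 flow already set via bond 4)
β1 stroke at TF1  (TF1 one-in-one-out from 0)
β2 stroke at J2  (J2 flow already set via bond 1)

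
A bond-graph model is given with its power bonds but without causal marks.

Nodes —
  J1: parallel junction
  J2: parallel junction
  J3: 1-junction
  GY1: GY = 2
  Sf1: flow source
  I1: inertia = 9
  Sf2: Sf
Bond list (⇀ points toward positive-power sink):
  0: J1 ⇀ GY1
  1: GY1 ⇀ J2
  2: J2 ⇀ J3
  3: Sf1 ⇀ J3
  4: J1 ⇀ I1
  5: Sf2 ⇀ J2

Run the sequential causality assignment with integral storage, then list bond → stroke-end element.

#0 stroke→J1
#1 stroke→J2
#2 stroke→J3
#3 stroke→Sf1
#4 stroke→I1
#5 stroke→Sf2

β3 stroke→Sf1  (Sf1 fixes flow; stroke at Sf1)
β5 stroke→Sf2  (Sf2: flow source, stroke at near end)
β2 stroke→J3  (J3: bond 3 brought flow, rest push out)
β1 stroke→J2  (only one effort-in slot at J2)
β0 stroke→J1  (through GY1, causality inverts; strokes same side of GY1)
β4 stroke→I1  (J1: bond 0 brought effort, rest push out)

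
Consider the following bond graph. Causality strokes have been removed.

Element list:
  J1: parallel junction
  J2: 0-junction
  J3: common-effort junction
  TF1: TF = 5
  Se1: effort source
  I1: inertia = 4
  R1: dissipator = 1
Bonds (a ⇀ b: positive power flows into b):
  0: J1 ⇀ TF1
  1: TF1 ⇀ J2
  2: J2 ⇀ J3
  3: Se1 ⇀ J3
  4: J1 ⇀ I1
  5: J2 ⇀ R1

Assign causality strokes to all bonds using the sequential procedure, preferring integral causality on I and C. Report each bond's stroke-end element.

bond 3 stroke→J3  (Se1 (Se) sets effort on bond)
bond 2 stroke→J2  (J3 effort already set via bond 3)
bond 1 stroke→TF1  (0-jn J2 has e-setter on 2)
bond 5 stroke→R1  (J2 effort already set via bond 2)
bond 0 stroke→J1  (through TF1, causality passes straight; one stroke at TF1)
bond 4 stroke→I1  (0-jn J1 has e-setter on 0)

#0 |J1
#1 |TF1
#2 |J2
#3 |J3
#4 |I1
#5 |R1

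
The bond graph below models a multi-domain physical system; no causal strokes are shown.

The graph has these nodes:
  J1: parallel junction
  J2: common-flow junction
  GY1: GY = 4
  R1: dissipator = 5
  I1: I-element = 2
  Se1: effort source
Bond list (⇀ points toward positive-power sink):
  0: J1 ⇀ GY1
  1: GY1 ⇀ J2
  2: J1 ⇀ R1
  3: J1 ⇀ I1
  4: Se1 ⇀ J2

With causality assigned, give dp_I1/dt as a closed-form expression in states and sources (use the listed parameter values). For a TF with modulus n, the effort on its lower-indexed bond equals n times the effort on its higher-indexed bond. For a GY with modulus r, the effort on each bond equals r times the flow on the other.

bond 4 |J2  (Se1 fixes effort; stroke away)
bond 1 |GY1  (closing 1-jn rule on J2)
bond 0 |GY1  (GY GY1: same side as bond 1)
bond 3 |I1  (I1 outputs flow p/I1)
bond 2 |J1  (closing 0-jn rule on J1)

dp_I1/dt = 5*E_Se1/4 - 5*p_I1/2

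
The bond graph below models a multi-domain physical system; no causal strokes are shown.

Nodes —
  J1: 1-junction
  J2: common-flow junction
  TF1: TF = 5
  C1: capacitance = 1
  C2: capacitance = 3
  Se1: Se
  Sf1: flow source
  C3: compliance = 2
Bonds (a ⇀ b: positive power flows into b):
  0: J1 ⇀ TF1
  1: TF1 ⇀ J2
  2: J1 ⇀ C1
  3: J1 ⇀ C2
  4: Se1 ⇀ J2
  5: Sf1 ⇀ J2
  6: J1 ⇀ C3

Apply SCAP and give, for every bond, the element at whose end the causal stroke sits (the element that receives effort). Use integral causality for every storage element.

b0 stroke at TF1
b1 stroke at J2
b2 stroke at J1
b3 stroke at J1
b4 stroke at J2
b5 stroke at Sf1
b6 stroke at J1

bond 4 stroke at J2  (source Se1 imposes e)
bond 5 stroke at Sf1  (Sf1 (Sf) sets flow on bond)
bond 1 stroke at J2  (J2 flow already set via bond 5)
bond 0 stroke at TF1  (TF1: transformer flips bond 1)
bond 2 stroke at J1  (common-f at J1 fixed by 0)
bond 3 stroke at J1  (common-f at J1 fixed by 0)
bond 6 stroke at J1  (J1 flow already set via bond 0)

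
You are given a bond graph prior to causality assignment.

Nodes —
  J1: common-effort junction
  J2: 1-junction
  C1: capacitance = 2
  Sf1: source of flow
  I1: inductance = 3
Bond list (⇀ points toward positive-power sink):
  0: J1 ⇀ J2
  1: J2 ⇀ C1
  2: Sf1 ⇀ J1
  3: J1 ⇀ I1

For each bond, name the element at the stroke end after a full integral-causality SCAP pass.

#0 stroke→J1
#1 stroke→J2
#2 stroke→Sf1
#3 stroke→I1

β2 →Sf1  (Sf1 (Sf) sets flow on bond)
β1 →J2  (prefer integral on C1)
β0 →J1  (only one flow-in slot at J2)
β3 →I1  (common-e at J1 fixed by 0)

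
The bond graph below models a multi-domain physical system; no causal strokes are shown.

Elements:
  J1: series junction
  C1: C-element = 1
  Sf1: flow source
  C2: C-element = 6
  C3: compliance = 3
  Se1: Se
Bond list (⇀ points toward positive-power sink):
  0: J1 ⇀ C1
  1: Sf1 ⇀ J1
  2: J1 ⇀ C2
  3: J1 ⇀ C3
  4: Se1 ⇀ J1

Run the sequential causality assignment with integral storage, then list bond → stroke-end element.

bond 0 stroke→J1
bond 1 stroke→Sf1
bond 2 stroke→J1
bond 3 stroke→J1
bond 4 stroke→J1

b1 stroke at Sf1  (Sf1 fixes flow; stroke at Sf1)
b4 stroke at J1  (Se1: effort source, stroke at far end)
b0 stroke at J1  (1-jn J1 has f-setter on 1)
b2 stroke at J1  (1-jn J1 has f-setter on 1)
b3 stroke at J1  (J1: bond 1 brought flow, rest push out)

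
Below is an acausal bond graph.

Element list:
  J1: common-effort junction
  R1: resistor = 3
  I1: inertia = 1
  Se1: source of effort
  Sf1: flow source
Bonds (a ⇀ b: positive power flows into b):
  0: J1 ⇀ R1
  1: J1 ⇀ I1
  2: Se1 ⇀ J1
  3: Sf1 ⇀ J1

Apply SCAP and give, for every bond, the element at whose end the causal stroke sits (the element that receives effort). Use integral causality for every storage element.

β0 →R1
β1 →I1
β2 →J1
β3 →Sf1

β2 |J1  (Se1 fixes effort; stroke away)
β3 |Sf1  (source Sf1 imposes f)
β0 |R1  (J1 effort already set via bond 2)
β1 |I1  (J1: bond 2 brought effort, rest push out)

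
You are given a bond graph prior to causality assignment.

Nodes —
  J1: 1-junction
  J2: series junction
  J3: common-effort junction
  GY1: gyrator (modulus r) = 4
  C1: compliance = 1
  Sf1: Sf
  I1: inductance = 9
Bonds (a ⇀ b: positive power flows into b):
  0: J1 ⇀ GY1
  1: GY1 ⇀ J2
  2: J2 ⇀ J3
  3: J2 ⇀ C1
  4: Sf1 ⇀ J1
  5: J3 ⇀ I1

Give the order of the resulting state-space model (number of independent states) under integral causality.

2  (C1, I1 all integral)

β4 →Sf1  (Sf1: flow source, stroke at near end)
β0 →J1  (common-f at J1 fixed by 4)
β1 →J2  (GY1 both-in/both-out from 0)
β3 →J2  (C1 integral (e out))
β2 →J3  (J2: last free bond brings flow in)
β5 →I1  (J3 effort already set via bond 2)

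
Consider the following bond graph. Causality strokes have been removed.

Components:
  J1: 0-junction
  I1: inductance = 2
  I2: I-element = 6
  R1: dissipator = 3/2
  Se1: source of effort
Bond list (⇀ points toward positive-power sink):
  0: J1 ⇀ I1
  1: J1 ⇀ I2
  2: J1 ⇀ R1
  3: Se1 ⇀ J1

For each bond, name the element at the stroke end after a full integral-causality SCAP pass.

b3 stroke at J1  (Se1 fixes effort; stroke away)
b0 stroke at I1  (J1 effort already set via bond 3)
b1 stroke at I2  (J1 effort already set via bond 3)
b2 stroke at R1  (J1: bond 3 brought effort, rest push out)

β0 stroke→I1
β1 stroke→I2
β2 stroke→R1
β3 stroke→J1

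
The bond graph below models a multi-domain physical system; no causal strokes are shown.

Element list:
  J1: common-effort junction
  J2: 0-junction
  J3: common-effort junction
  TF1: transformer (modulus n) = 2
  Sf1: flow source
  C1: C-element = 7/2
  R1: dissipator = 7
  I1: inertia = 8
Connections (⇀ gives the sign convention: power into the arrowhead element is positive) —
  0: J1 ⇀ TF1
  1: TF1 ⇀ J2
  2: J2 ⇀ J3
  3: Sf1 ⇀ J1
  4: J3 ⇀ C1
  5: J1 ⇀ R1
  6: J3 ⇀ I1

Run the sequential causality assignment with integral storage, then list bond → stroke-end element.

bond 3 stroke at Sf1  (source Sf1 imposes f)
bond 4 stroke at J3  (C1 integral (e out))
bond 2 stroke at J2  (J3 effort already set via bond 4)
bond 6 stroke at I1  (J3: bond 4 brought effort, rest push out)
bond 1 stroke at TF1  (J2: bond 2 brought effort, rest push out)
bond 0 stroke at J1  (TF TF1: opposite of bond 1)
bond 5 stroke at R1  (0-jn J1 has e-setter on 0)

#0 →J1
#1 →TF1
#2 →J2
#3 →Sf1
#4 →J3
#5 →R1
#6 →I1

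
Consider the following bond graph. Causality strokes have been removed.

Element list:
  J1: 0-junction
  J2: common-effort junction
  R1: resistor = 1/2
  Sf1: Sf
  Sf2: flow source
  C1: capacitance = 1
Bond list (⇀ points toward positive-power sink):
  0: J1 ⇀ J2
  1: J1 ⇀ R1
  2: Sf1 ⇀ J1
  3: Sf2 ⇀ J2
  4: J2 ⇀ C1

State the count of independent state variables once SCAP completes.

bond 2 stroke at Sf1  (Sf1 fixes flow; stroke at Sf1)
bond 3 stroke at Sf2  (Sf2 (Sf) sets flow on bond)
bond 4 stroke at J2  (prefer integral on C1)
bond 0 stroke at J1  (common-e at J2 fixed by 4)
bond 1 stroke at R1  (common-e at J1 fixed by 0)

1  (C1 all integral)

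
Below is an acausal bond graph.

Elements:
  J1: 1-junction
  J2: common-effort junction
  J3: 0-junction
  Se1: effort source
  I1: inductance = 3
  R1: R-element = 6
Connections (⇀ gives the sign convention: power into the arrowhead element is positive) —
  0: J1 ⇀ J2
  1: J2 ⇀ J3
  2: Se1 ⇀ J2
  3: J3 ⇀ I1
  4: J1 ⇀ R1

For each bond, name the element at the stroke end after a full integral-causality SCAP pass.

b0 stroke at J1
b1 stroke at J3
b2 stroke at J2
b3 stroke at I1
b4 stroke at R1

b2 →J2  (Se1: effort source, stroke at far end)
b0 →J1  (J2: bond 2 brought effort, rest push out)
b1 →J3  (common-e at J2 fixed by 2)
b3 →I1  (J3 effort already set via bond 1)
b4 →R1  (closing 1-jn rule on J1)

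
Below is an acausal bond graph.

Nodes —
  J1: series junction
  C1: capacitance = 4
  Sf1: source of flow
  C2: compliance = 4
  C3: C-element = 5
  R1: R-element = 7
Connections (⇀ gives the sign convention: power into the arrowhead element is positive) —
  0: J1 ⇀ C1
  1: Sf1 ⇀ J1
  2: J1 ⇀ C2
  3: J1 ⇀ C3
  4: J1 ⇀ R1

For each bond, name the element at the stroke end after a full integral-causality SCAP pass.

#1 |Sf1  (source Sf1 imposes f)
#0 |J1  (J1: bond 1 brought flow, rest push out)
#2 |J1  (J1 flow already set via bond 1)
#3 |J1  (1-jn J1 has f-setter on 1)
#4 |J1  (common-f at J1 fixed by 1)

b0 stroke→J1
b1 stroke→Sf1
b2 stroke→J1
b3 stroke→J1
b4 stroke→J1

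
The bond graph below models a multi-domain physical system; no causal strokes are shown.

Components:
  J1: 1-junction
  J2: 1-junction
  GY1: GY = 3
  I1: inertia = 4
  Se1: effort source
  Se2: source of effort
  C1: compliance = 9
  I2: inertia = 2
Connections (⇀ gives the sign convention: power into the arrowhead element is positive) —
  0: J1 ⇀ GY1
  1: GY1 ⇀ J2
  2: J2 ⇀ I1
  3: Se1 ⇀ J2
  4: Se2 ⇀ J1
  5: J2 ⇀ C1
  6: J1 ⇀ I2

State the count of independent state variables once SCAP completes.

3  (C1, I1, I2 all integral)

bond 3 stroke at J2  (Se1 (Se) sets effort on bond)
bond 4 stroke at J1  (Se2: effort source, stroke at far end)
bond 2 stroke at I1  (I1 integral (f out))
bond 1 stroke at J2  (J2 flow already set via bond 2)
bond 5 stroke at J2  (common-f at J2 fixed by 2)
bond 0 stroke at J1  (GY1 both-in/both-out from 1)
bond 6 stroke at I2  (only one flow-in slot at J1)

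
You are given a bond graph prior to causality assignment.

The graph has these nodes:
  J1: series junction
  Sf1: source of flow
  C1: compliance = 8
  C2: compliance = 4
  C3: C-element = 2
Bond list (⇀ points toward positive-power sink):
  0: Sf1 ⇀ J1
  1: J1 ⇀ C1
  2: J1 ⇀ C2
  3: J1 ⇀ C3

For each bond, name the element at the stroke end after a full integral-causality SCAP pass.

β0 |Sf1
β1 |J1
β2 |J1
β3 |J1

#0 →Sf1  (Sf1: flow source, stroke at near end)
#1 →J1  (J1 flow already set via bond 0)
#2 →J1  (1-jn J1 has f-setter on 0)
#3 →J1  (J1 flow already set via bond 0)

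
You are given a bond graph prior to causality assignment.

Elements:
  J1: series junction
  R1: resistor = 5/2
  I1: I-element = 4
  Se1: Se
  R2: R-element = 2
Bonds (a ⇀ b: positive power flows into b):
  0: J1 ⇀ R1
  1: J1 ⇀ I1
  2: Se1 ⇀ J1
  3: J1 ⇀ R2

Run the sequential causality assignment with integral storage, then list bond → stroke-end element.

β2 stroke at J1  (Se1 fixes effort; stroke away)
β1 stroke at I1  (I1: I, integral causality)
β0 stroke at J1  (common-f at J1 fixed by 1)
β3 stroke at J1  (common-f at J1 fixed by 1)

bond 0 stroke at J1
bond 1 stroke at I1
bond 2 stroke at J1
bond 3 stroke at J1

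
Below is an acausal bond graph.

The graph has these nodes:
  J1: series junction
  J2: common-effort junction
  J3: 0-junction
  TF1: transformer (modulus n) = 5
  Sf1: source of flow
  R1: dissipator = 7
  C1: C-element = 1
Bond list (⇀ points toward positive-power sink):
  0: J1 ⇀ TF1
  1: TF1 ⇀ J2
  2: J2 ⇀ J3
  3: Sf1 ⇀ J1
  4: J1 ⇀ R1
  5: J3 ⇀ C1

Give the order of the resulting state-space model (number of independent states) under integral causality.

1  (C1 all integral)

bond 3 →Sf1  (Sf1 fixes flow; stroke at Sf1)
bond 0 →J1  (common-f at J1 fixed by 3)
bond 4 →J1  (common-f at J1 fixed by 3)
bond 1 →TF1  (through TF1, causality passes straight; one stroke at TF1)
bond 2 →J2  (J2 needs exactly one e-in)
bond 5 →J3  (only one effort-in slot at J3)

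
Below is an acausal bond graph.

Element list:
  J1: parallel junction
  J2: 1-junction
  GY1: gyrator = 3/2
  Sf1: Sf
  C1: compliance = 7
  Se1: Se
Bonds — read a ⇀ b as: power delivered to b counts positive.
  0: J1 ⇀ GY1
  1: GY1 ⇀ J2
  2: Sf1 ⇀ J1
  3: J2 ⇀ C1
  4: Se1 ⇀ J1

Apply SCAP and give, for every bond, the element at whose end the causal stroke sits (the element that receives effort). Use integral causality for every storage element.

b2 →Sf1  (Sf1 fixes flow; stroke at Sf1)
b4 →J1  (Se1 (Se) sets effort on bond)
b0 →GY1  (J1: bond 4 brought effort, rest push out)
b1 →GY1  (GY1 both-in/both-out from 0)
b3 →J2  (J2: bond 1 brought flow, rest push out)

#0 →GY1
#1 →GY1
#2 →Sf1
#3 →J2
#4 →J1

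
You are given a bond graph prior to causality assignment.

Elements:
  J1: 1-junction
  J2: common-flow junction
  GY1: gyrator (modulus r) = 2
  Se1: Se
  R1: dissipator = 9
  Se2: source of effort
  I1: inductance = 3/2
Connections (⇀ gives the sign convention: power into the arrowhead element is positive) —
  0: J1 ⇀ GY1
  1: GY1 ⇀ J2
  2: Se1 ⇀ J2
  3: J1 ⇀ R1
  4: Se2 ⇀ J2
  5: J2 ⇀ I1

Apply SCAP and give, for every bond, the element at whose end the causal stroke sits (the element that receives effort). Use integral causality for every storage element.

#0 stroke at J1
#1 stroke at J2
#2 stroke at J2
#3 stroke at R1
#4 stroke at J2
#5 stroke at I1

β2 stroke→J2  (Se1 fixes effort; stroke away)
β4 stroke→J2  (source Se2 imposes e)
β5 stroke→I1  (I1 outputs flow p/I1)
β1 stroke→J2  (J2: bond 5 brought flow, rest push out)
β0 stroke→J1  (GY1 both-in/both-out from 1)
β3 stroke→R1  (closing 1-jn rule on J1)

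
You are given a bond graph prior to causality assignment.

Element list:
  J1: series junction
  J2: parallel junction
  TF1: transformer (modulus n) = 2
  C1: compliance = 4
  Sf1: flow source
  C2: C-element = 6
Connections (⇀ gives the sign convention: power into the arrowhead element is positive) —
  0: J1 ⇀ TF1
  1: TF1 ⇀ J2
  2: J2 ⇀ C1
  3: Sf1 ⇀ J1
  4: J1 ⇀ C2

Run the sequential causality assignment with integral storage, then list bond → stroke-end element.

β3 |Sf1  (source Sf1 imposes f)
β0 |J1  (J1: bond 3 brought flow, rest push out)
β4 |J1  (J1 flow already set via bond 3)
β1 |TF1  (TF1: transformer flips bond 0)
β2 |J2  (closing 0-jn rule on J2)

b0 →J1
b1 →TF1
b2 →J2
b3 →Sf1
b4 →J1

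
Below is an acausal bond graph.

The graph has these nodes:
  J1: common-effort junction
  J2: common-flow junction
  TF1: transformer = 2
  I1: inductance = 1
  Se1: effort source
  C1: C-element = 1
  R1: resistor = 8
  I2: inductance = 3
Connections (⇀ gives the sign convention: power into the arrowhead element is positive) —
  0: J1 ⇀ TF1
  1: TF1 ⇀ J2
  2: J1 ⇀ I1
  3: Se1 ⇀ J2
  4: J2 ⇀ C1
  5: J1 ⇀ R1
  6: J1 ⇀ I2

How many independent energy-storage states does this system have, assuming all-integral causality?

bond 3 |J2  (Se1 fixes effort; stroke away)
bond 2 |I1  (I1 outputs flow p/I1)
bond 4 |J2  (C1 outputs effort q/C1)
bond 1 |TF1  (J2 needs exactly one f-in)
bond 0 |J1  (TF1: transformer flips bond 1)
bond 5 |R1  (J1: bond 0 brought effort, rest push out)
bond 6 |I2  (J1 effort already set via bond 0)

3  (C1, I1, I2 all integral)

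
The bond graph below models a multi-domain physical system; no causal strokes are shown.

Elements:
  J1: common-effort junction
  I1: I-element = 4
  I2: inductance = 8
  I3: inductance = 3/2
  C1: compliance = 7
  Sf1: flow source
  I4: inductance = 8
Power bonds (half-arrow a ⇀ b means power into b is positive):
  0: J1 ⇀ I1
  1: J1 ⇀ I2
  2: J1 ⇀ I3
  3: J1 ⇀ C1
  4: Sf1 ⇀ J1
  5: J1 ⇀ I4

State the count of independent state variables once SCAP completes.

#4 stroke at Sf1  (Sf1 (Sf) sets flow on bond)
#0 stroke at I1  (I1: I, integral causality)
#1 stroke at I2  (I2 integral (f out))
#2 stroke at I3  (I3 outputs flow p/I3)
#3 stroke at J1  (C1: C, integral causality)
#5 stroke at I4  (J1 effort already set via bond 3)

5  (C1, I1, I2, I3, I4 all integral)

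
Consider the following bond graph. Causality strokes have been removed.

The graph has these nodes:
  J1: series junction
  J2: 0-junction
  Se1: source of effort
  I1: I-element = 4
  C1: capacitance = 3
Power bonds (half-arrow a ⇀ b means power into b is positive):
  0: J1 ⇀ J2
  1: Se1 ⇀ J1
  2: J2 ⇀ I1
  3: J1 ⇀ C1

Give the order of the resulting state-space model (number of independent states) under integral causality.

2  (C1, I1 all integral)

bond 1 |J1  (Se1 (Se) sets effort on bond)
bond 2 |I1  (I1 outputs flow p/I1)
bond 0 |J2  (J2: last free bond brings effort in)
bond 3 |J1  (1-jn J1 has f-setter on 0)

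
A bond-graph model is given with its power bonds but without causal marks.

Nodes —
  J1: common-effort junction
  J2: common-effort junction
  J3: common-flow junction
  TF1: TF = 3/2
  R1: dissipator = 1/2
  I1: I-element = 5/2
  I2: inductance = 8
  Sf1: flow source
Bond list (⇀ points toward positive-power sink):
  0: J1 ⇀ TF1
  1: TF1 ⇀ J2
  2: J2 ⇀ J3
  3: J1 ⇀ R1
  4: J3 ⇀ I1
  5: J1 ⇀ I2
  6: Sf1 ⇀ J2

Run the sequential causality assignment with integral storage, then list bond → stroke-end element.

b0 stroke at TF1
b1 stroke at J2
b2 stroke at J3
b3 stroke at J1
b4 stroke at I1
b5 stroke at I2
b6 stroke at Sf1

#6 |Sf1  (source Sf1 imposes f)
#4 |I1  (I1 outputs flow p/I1)
#2 |J3  (J3 flow already set via bond 4)
#1 |J2  (J2: last free bond brings effort in)
#0 |TF1  (through TF1, causality passes straight; one stroke at TF1)
#5 |I2  (I2 integral (f out))
#3 |J1  (J1 needs exactly one e-in)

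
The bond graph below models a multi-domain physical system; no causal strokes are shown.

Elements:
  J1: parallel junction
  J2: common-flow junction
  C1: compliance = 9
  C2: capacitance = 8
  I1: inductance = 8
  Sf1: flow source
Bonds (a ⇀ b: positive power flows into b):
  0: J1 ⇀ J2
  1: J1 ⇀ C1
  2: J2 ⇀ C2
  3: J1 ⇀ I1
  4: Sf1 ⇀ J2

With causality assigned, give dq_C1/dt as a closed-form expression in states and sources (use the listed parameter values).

dq_C1/dt = -F_Sf1 - p_I1/8

#4 →Sf1  (source Sf1 imposes f)
#0 →J2  (J2 flow already set via bond 4)
#2 →J2  (common-f at J2 fixed by 4)
#1 →J1  (C1: C, integral causality)
#3 →I1  (common-e at J1 fixed by 1)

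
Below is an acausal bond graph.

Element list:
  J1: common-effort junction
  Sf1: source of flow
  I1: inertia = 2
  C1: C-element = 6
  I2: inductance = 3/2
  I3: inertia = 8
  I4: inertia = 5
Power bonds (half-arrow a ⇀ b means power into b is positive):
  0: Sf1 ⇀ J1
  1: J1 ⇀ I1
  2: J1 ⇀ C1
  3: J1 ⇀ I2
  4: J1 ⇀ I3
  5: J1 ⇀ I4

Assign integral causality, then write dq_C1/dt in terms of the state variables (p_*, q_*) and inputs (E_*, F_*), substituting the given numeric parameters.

dq_C1/dt = F_Sf1 - p_I1/2 - 2*p_I2/3 - p_I3/8 - p_I4/5

b0 →Sf1  (source Sf1 imposes f)
b1 →I1  (I1 integral (f out))
b2 →J1  (C1: C, integral causality)
b3 →I2  (0-jn J1 has e-setter on 2)
b4 →I3  (0-jn J1 has e-setter on 2)
b5 →I4  (0-jn J1 has e-setter on 2)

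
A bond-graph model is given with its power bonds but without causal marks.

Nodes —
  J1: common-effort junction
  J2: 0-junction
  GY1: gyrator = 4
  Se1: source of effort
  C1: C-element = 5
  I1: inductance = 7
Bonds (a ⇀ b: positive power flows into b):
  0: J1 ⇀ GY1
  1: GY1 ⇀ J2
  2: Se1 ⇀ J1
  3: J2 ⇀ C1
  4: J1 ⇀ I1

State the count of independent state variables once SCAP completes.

bond 2 stroke at J1  (Se1 fixes effort; stroke away)
bond 0 stroke at GY1  (common-e at J1 fixed by 2)
bond 4 stroke at I1  (J1: bond 2 brought effort, rest push out)
bond 1 stroke at GY1  (GY1 both-in/both-out from 0)
bond 3 stroke at J2  (J2 needs exactly one e-in)

2  (C1, I1 all integral)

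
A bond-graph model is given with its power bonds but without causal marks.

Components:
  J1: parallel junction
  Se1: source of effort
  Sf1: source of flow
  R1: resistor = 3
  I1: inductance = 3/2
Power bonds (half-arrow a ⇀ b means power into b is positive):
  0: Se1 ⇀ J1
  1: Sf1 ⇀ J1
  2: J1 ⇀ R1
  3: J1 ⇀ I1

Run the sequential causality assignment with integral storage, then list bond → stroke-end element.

β0 stroke at J1
β1 stroke at Sf1
β2 stroke at R1
β3 stroke at I1

bond 0 →J1  (Se1: effort source, stroke at far end)
bond 1 →Sf1  (Sf1: flow source, stroke at near end)
bond 2 →R1  (0-jn J1 has e-setter on 0)
bond 3 →I1  (common-e at J1 fixed by 0)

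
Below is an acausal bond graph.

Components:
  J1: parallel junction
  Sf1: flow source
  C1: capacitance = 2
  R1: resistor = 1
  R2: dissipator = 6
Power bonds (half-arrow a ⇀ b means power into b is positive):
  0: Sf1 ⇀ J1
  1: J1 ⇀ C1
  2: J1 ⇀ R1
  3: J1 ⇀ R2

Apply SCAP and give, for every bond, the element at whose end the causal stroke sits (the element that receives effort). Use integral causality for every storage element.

b0 stroke→Sf1  (Sf1: flow source, stroke at near end)
b1 stroke→J1  (prefer integral on C1)
b2 stroke→R1  (common-e at J1 fixed by 1)
b3 stroke→R2  (common-e at J1 fixed by 1)

bond 0 |Sf1
bond 1 |J1
bond 2 |R1
bond 3 |R2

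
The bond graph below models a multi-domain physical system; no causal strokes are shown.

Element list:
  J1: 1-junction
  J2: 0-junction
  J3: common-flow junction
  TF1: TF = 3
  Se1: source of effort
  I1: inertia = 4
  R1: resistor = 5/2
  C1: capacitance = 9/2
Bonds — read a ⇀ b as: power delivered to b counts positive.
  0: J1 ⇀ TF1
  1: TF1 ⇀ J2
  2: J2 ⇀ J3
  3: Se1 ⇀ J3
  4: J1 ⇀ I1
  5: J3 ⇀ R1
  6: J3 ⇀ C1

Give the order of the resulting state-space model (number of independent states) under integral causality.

2  (C1, I1 all integral)

β3 stroke→J3  (Se1 fixes effort; stroke away)
β4 stroke→I1  (prefer integral on I1)
β0 stroke→J1  (common-f at J1 fixed by 4)
β1 stroke→TF1  (TF1 one-in-one-out from 0)
β2 stroke→J2  (J2: last free bond brings effort in)
β5 stroke→J3  (1-jn J3 has f-setter on 2)
β6 stroke→J3  (J3 flow already set via bond 2)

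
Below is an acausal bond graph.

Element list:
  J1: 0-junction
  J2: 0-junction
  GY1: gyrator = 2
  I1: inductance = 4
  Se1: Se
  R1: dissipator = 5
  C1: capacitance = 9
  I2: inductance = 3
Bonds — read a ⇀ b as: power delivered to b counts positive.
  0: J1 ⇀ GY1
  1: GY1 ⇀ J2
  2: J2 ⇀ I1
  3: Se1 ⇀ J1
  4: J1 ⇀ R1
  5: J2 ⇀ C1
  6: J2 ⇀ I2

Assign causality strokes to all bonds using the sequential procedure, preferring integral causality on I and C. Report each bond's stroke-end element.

bond 3 stroke→J1  (Se1: effort source, stroke at far end)
bond 0 stroke→GY1  (J1: bond 3 brought effort, rest push out)
bond 4 stroke→R1  (0-jn J1 has e-setter on 3)
bond 1 stroke→GY1  (GY1 both-in/both-out from 0)
bond 2 stroke→I1  (prefer integral on I1)
bond 5 stroke→J2  (prefer integral on C1)
bond 6 stroke→I2  (common-e at J2 fixed by 5)

bond 0 stroke→GY1
bond 1 stroke→GY1
bond 2 stroke→I1
bond 3 stroke→J1
bond 4 stroke→R1
bond 5 stroke→J2
bond 6 stroke→I2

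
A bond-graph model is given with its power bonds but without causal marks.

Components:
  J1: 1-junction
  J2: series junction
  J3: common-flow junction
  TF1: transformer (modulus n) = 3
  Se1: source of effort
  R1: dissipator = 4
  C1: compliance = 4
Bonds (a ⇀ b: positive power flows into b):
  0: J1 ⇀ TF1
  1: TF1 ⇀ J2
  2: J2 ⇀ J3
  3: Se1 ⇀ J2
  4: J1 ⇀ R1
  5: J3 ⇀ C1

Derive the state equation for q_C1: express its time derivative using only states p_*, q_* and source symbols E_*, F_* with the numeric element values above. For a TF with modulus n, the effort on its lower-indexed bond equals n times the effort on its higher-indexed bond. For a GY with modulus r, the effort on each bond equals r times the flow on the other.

b3 →J2  (Se1 fixes effort; stroke away)
b5 →J3  (C1: C, integral causality)
b2 →J2  (only one flow-in slot at J3)
b1 →TF1  (closing 1-jn rule on J2)
b0 →J1  (through TF1, causality passes straight; one stroke at TF1)
b4 →R1  (only one flow-in slot at J1)

dq_C1/dt = 9*E_Se1/4 - 9*q_C1/16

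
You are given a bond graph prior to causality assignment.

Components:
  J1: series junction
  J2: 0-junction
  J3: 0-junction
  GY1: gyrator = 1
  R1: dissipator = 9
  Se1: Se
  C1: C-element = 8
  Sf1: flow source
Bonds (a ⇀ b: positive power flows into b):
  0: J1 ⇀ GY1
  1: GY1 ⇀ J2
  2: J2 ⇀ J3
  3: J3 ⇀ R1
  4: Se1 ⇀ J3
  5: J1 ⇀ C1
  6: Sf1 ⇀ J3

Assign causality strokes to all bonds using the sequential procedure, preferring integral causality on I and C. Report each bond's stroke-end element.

b4 stroke→J3  (source Se1 imposes e)
b6 stroke→Sf1  (source Sf1 imposes f)
b2 stroke→J2  (J3: bond 4 brought effort, rest push out)
b3 stroke→R1  (J3 effort already set via bond 4)
b1 stroke→GY1  (0-jn J2 has e-setter on 2)
b0 stroke→GY1  (GY1 both-in/both-out from 1)
b5 stroke→J1  (1-jn J1 has f-setter on 0)

β0 stroke at GY1
β1 stroke at GY1
β2 stroke at J2
β3 stroke at R1
β4 stroke at J3
β5 stroke at J1
β6 stroke at Sf1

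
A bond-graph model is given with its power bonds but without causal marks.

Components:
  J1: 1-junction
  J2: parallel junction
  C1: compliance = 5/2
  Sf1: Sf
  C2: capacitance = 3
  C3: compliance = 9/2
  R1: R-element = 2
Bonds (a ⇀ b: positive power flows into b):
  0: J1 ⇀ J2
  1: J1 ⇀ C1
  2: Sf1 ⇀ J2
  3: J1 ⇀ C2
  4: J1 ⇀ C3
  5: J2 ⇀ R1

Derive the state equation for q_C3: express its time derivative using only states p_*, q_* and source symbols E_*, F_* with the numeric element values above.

β2 stroke at Sf1  (Sf1: flow source, stroke at near end)
β1 stroke at J1  (C1 integral (e out))
β3 stroke at J1  (C2: C, integral causality)
β4 stroke at J1  (C3 integral (e out))
β0 stroke at J2  (J1: last free bond brings flow in)
β5 stroke at R1  (0-jn J2 has e-setter on 0)

dq_C3/dt = -F_Sf1 - q_C1/5 - q_C2/6 - q_C3/9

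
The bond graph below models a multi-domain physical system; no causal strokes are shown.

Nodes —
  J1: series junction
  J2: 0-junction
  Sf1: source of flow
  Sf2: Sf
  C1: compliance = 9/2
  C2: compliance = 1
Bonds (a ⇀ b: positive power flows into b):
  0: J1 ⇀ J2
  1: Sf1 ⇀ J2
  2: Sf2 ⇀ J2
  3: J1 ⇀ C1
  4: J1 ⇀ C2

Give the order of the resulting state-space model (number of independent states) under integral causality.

2  (C1, C2 all integral)

#1 |Sf1  (Sf1: flow source, stroke at near end)
#2 |Sf2  (Sf2 (Sf) sets flow on bond)
#0 |J2  (J2 needs exactly one e-in)
#3 |J1  (1-jn J1 has f-setter on 0)
#4 |J1  (common-f at J1 fixed by 0)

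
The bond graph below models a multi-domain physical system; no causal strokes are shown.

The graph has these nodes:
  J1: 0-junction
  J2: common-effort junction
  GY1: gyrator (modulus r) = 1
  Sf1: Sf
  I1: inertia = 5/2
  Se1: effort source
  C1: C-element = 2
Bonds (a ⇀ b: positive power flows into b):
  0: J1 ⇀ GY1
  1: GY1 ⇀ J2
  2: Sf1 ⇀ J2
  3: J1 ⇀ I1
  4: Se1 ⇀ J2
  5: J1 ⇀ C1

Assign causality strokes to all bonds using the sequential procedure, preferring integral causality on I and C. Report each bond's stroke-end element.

#0 stroke→GY1
#1 stroke→GY1
#2 stroke→Sf1
#3 stroke→I1
#4 stroke→J2
#5 stroke→J1

b2 stroke at Sf1  (Sf1 fixes flow; stroke at Sf1)
b4 stroke at J2  (Se1 (Se) sets effort on bond)
b1 stroke at GY1  (J2: bond 4 brought effort, rest push out)
b0 stroke at GY1  (GY1 both-in/both-out from 1)
b3 stroke at I1  (I1: I, integral causality)
b5 stroke at J1  (J1 needs exactly one e-in)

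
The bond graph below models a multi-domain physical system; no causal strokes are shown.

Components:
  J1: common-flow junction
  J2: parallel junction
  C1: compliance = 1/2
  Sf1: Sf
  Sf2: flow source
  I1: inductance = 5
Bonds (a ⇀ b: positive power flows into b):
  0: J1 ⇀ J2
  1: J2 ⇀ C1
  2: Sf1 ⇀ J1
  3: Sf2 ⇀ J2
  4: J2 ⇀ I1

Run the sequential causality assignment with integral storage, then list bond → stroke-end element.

β0 |J1
β1 |J2
β2 |Sf1
β3 |Sf2
β4 |I1

β2 |Sf1  (source Sf1 imposes f)
β3 |Sf2  (Sf2: flow source, stroke at near end)
β0 |J1  (1-jn J1 has f-setter on 2)
β1 |J2  (prefer integral on C1)
β4 |I1  (0-jn J2 has e-setter on 1)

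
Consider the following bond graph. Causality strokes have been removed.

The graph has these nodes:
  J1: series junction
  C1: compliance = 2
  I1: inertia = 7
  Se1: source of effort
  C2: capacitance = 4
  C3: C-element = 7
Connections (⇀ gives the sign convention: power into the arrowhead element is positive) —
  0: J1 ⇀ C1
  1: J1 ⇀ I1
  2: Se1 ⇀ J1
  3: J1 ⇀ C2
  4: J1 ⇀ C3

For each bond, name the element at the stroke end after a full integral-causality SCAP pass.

bond 2 →J1  (Se1: effort source, stroke at far end)
bond 0 →J1  (prefer integral on C1)
bond 1 →I1  (I1 integral (f out))
bond 3 →J1  (J1 flow already set via bond 1)
bond 4 →J1  (1-jn J1 has f-setter on 1)

β0 →J1
β1 →I1
β2 →J1
β3 →J1
β4 →J1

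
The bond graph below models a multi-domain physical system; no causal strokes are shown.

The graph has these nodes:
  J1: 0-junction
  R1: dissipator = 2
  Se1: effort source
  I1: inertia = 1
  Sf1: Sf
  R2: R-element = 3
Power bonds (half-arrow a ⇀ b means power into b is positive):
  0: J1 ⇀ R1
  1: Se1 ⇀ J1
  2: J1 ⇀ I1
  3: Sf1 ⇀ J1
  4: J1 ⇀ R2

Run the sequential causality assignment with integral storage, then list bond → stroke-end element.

bond 1 stroke at J1  (source Se1 imposes e)
bond 3 stroke at Sf1  (Sf1 (Sf) sets flow on bond)
bond 0 stroke at R1  (0-jn J1 has e-setter on 1)
bond 2 stroke at I1  (common-e at J1 fixed by 1)
bond 4 stroke at R2  (J1 effort already set via bond 1)

b0 stroke→R1
b1 stroke→J1
b2 stroke→I1
b3 stroke→Sf1
b4 stroke→R2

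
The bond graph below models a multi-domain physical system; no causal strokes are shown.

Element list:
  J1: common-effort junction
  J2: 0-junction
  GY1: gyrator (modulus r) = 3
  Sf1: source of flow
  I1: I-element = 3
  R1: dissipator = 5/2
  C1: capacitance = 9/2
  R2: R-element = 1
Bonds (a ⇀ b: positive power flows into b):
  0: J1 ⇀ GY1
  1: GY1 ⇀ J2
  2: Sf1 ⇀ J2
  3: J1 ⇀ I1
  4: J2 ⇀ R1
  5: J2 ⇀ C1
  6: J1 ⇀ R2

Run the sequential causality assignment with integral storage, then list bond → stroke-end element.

β0 →GY1
β1 →GY1
β2 →Sf1
β3 →I1
β4 →R1
β5 →J2
β6 →J1

b2 stroke at Sf1  (Sf1 fixes flow; stroke at Sf1)
b3 stroke at I1  (prefer integral on I1)
b5 stroke at J2  (C1 integral (e out))
b1 stroke at GY1  (J2: bond 5 brought effort, rest push out)
b4 stroke at R1  (J2 effort already set via bond 5)
b0 stroke at GY1  (GY GY1: same side as bond 1)
b6 stroke at J1  (closing 0-jn rule on J1)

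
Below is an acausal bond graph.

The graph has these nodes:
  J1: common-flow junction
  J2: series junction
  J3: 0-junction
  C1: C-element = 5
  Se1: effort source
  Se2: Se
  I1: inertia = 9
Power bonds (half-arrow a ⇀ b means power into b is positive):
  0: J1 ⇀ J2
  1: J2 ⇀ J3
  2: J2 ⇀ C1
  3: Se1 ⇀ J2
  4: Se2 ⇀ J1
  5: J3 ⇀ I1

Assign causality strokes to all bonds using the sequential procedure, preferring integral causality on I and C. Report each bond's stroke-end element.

bond 0 stroke→J2
bond 1 stroke→J3
bond 2 stroke→J2
bond 3 stroke→J2
bond 4 stroke→J1
bond 5 stroke→I1

b3 stroke at J2  (Se1: effort source, stroke at far end)
b4 stroke at J1  (Se2 (Se) sets effort on bond)
b0 stroke at J2  (J1 needs exactly one f-in)
b2 stroke at J2  (C1: C, integral causality)
b1 stroke at J3  (closing 1-jn rule on J2)
b5 stroke at I1  (0-jn J3 has e-setter on 1)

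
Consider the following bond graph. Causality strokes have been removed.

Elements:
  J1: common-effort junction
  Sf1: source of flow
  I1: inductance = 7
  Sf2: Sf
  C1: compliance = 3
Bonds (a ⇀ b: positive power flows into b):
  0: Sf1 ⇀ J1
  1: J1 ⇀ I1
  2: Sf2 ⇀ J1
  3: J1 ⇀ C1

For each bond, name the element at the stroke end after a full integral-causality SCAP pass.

bond 0 stroke→Sf1  (source Sf1 imposes f)
bond 2 stroke→Sf2  (source Sf2 imposes f)
bond 1 stroke→I1  (prefer integral on I1)
bond 3 stroke→J1  (J1: last free bond brings effort in)

b0 |Sf1
b1 |I1
b2 |Sf2
b3 |J1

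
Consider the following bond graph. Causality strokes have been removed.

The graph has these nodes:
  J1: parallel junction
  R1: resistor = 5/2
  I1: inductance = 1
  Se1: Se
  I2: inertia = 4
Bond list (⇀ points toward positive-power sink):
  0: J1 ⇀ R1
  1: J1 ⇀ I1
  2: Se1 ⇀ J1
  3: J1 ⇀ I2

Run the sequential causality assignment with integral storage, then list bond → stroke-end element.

#2 |J1  (Se1 fixes effort; stroke away)
#0 |R1  (0-jn J1 has e-setter on 2)
#1 |I1  (J1: bond 2 brought effort, rest push out)
#3 |I2  (J1 effort already set via bond 2)

b0 stroke at R1
b1 stroke at I1
b2 stroke at J1
b3 stroke at I2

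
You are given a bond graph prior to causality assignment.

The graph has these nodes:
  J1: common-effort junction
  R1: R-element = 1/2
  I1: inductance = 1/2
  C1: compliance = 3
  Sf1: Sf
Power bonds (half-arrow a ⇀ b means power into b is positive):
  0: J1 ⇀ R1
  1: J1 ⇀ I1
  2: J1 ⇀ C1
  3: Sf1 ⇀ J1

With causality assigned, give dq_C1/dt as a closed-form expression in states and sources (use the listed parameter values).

β3 stroke→Sf1  (source Sf1 imposes f)
β1 stroke→I1  (I1 outputs flow p/I1)
β2 stroke→J1  (C1 integral (e out))
β0 stroke→R1  (J1: bond 2 brought effort, rest push out)

dq_C1/dt = F_Sf1 - 2*p_I1 - 2*q_C1/3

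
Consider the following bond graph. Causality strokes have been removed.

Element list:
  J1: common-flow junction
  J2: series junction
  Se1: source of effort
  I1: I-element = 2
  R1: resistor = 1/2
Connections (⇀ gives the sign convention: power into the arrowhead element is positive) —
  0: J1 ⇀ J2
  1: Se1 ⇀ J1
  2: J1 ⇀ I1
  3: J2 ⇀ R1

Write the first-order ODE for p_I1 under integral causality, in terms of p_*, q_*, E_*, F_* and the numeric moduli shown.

dp_I1/dt = E_Se1 - p_I1/4

#1 stroke→J1  (Se1: effort source, stroke at far end)
#2 stroke→I1  (prefer integral on I1)
#0 stroke→J1  (J1: bond 2 brought flow, rest push out)
#3 stroke→J2  (J2 flow already set via bond 0)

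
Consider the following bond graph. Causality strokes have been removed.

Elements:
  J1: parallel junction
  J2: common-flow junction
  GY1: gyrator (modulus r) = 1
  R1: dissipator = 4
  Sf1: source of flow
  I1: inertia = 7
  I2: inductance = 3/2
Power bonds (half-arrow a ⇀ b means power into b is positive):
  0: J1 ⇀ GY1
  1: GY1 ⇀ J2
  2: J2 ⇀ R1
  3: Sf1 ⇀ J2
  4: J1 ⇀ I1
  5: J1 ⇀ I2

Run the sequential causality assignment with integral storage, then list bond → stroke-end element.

bond 0 →J1
bond 1 →J2
bond 2 →J2
bond 3 →Sf1
bond 4 →I1
bond 5 →I2

#3 →Sf1  (source Sf1 imposes f)
#1 →J2  (J2 flow already set via bond 3)
#2 →J2  (1-jn J2 has f-setter on 3)
#0 →J1  (GY1: gyrator matches bond 1)
#4 →I1  (common-e at J1 fixed by 0)
#5 →I2  (J1: bond 0 brought effort, rest push out)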